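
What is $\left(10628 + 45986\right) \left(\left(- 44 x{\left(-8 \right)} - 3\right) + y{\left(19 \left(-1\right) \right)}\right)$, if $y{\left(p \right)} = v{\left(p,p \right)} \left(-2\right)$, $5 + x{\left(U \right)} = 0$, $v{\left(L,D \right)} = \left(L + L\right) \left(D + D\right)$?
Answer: $-151215994$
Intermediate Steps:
$v{\left(L,D \right)} = 4 D L$ ($v{\left(L,D \right)} = 2 L 2 D = 4 D L$)
$x{\left(U \right)} = -5$ ($x{\left(U \right)} = -5 + 0 = -5$)
$y{\left(p \right)} = - 8 p^{2}$ ($y{\left(p \right)} = 4 p p \left(-2\right) = 4 p^{2} \left(-2\right) = - 8 p^{2}$)
$\left(10628 + 45986\right) \left(\left(- 44 x{\left(-8 \right)} - 3\right) + y{\left(19 \left(-1\right) \right)}\right) = \left(10628 + 45986\right) \left(\left(\left(-44\right) \left(-5\right) - 3\right) - 8 \left(19 \left(-1\right)\right)^{2}\right) = 56614 \left(\left(220 - 3\right) - 8 \left(-19\right)^{2}\right) = 56614 \left(217 - 2888\right) = 56614 \left(-2671\right) = -151215994$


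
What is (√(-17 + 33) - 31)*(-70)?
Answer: 1890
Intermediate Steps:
(√(-17 + 33) - 31)*(-70) = (√16 - 31)*(-70) = (4 - 31)*(-70) = -27*(-70) = 1890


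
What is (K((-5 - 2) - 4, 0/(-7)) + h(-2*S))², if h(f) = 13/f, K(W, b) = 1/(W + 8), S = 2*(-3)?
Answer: 9/16 ≈ 0.56250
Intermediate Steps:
S = -6
K(W, b) = 1/(8 + W)
(K((-5 - 2) - 4, 0/(-7)) + h(-2*S))² = (1/(8 + ((-5 - 2) - 4)) + 13/((-2*(-6))))² = (1/(8 + (-7 - 4)) + 13/12)² = (1/(8 - 11) + 13*(1/12))² = (1/(-3) + 13/12)² = (-⅓ + 13/12)² = (¾)² = 9/16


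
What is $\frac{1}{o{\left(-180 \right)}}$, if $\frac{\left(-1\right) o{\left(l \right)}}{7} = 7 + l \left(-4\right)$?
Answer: $- \frac{1}{5089} \approx -0.0001965$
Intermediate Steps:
$o{\left(l \right)} = -49 + 28 l$ ($o{\left(l \right)} = - 7 \left(7 + l \left(-4\right)\right) = - 7 \left(7 - 4 l\right) = -49 + 28 l$)
$\frac{1}{o{\left(-180 \right)}} = \frac{1}{-49 + 28 \left(-180\right)} = \frac{1}{-49 - 5040} = \frac{1}{-5089} = - \frac{1}{5089}$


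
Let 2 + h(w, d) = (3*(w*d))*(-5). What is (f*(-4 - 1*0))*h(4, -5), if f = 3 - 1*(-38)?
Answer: -48872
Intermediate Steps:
h(w, d) = -2 - 15*d*w (h(w, d) = -2 + (3*(w*d))*(-5) = -2 + (3*(d*w))*(-5) = -2 + (3*d*w)*(-5) = -2 - 15*d*w)
f = 41 (f = 3 + 38 = 41)
(f*(-4 - 1*0))*h(4, -5) = (41*(-4 - 1*0))*(-2 - 15*(-5)*4) = (41*(-4 + 0))*(-2 + 300) = (41*(-4))*298 = -164*298 = -48872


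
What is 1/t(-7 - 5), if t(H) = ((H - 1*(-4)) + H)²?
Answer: 1/400 ≈ 0.0025000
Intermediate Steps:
t(H) = (4 + 2*H)² (t(H) = ((H + 4) + H)² = ((4 + H) + H)² = (4 + 2*H)²)
1/t(-7 - 5) = 1/(4*(2 + (-7 - 5))²) = 1/(4*(2 - 12)²) = 1/(4*(-10)²) = 1/(4*100) = 1/400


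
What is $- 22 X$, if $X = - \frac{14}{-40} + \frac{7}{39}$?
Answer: $- \frac{4543}{390} \approx -11.649$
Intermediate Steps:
$X = \frac{413}{780}$ ($X = \left(-14\right) \left(- \frac{1}{40}\right) + 7 \cdot \frac{1}{39} = \frac{7}{20} + \frac{7}{39} = \frac{413}{780} \approx 0.52949$)
$- 22 X = \left(-22\right) \frac{413}{780} = - \frac{4543}{390}$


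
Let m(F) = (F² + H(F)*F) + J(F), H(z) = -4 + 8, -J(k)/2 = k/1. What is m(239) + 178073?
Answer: 235672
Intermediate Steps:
J(k) = -2*k (J(k) = -2*k/1 = -2*k)
H(z) = 4
m(F) = F² + 2*F (m(F) = (F² + 4*F) - 2*F = F² + 2*F)
m(239) + 178073 = 239*(2 + 239) + 178073 = 239*241 + 178073 = 57599 + 178073 = 235672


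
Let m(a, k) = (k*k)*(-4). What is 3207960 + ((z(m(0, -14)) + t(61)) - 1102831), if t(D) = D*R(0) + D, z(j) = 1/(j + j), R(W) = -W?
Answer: 3300937919/1568 ≈ 2.1052e+6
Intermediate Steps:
m(a, k) = -4*k² (m(a, k) = k²*(-4) = -4*k²)
z(j) = 1/(2*j)
t(D) = D (t(D) = D*(-1*0) + D = D*0 + D = 0 + D = D)
3207960 + ((z(m(0, -14)) + t(61)) - 1102831) = 3207960 + ((1/(2*((-4*(-14)²))) + 61) - 1102831) = 3207960 + ((1/(2*((-4*196))) + 61) - 1102831) = 3207960 + (((½)/(-784) + 61) - 1102831) = 3207960 + (((½)*(-1/784) + 61) - 1102831) = 3207960 + ((-1/1568 + 61) - 1102831) = 3207960 + (95647/1568 - 1102831) = 3207960 - 1729143361/1568 = 3300937919/1568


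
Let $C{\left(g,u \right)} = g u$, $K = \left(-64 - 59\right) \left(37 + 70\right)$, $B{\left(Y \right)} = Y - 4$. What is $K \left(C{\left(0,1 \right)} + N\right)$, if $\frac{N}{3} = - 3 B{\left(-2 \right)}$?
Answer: $-710694$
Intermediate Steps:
$B{\left(Y \right)} = -4 + Y$ ($B{\left(Y \right)} = Y - 4 = -4 + Y$)
$K = -13161$ ($K = \left(-123\right) 107 = -13161$)
$N = 54$ ($N = 3 \left(- 3 \left(-4 - 2\right)\right) = 3 \left(\left(-3\right) \left(-6\right)\right) = 3 \cdot 18 = 54$)
$K \left(C{\left(0,1 \right)} + N\right) = - 13161 \left(0 \cdot 1 + 54\right) = - 13161 \left(0 + 54\right) = \left(-13161\right) 54 = -710694$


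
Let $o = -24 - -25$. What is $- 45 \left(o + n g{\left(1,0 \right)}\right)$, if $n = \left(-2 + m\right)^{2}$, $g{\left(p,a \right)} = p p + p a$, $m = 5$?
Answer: $-450$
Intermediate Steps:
$g{\left(p,a \right)} = p^{2} + a p$
$o = 1$ ($o = -24 + 25 = 1$)
$n = 9$ ($n = \left(-2 + 5\right)^{2} = 3^{2} = 9$)
$- 45 \left(o + n g{\left(1,0 \right)}\right) = - 45 \left(1 + 9 \cdot 1 \left(0 + 1\right)\right) = - 45 \left(1 + 9 \cdot 1 \cdot 1\right) = - 45 \left(1 + 9 \cdot 1\right) = - 45 \left(1 + 9\right) = \left(-45\right) 10 = -450$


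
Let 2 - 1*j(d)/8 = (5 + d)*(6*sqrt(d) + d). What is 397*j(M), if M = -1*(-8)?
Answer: -323952 - 495456*sqrt(2) ≈ -1.0246e+6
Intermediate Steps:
M = 8
j(d) = 16 - 8*(5 + d)*(d + 6*sqrt(d)) (j(d) = 16 - 8*(5 + d)*(6*sqrt(d) + d) = 16 - 8*(5 + d)*(d + 6*sqrt(d)))
397*j(M) = 397*(16 - 480*sqrt(2) - 768*sqrt(2) - 40*8 - 8*8**2) = 397*(16 - 480*sqrt(2) - 768*sqrt(2) - 320 - 8*64) = 397*(16 - 480*sqrt(2) - 768*sqrt(2) - 320 - 512) = 397*(-816 - 1248*sqrt(2)) = -323952 - 495456*sqrt(2)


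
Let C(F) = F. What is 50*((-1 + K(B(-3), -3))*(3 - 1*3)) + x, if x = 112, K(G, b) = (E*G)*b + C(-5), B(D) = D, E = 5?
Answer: 112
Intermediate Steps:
K(G, b) = -5 + 5*G*b (K(G, b) = (5*G)*b - 5 = 5*G*b - 5 = -5 + 5*G*b)
50*((-1 + K(B(-3), -3))*(3 - 1*3)) + x = 50*((-1 + (-5 + 5*(-3)*(-3)))*(3 - 1*3)) + 112 = 50*((-1 + (-5 + 45))*(3 - 3)) + 112 = 50*((-1 + 40)*0) + 112 = 50*(39*0) + 112 = 50*0 + 112 = 0 + 112 = 112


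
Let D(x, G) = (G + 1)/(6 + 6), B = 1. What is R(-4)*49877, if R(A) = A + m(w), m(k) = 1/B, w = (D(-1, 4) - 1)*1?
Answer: -149631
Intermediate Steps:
D(x, G) = 1/12 + G/12 (D(x, G) = (1 + G)/12 = (1 + G)*(1/12) = 1/12 + G/12)
w = -7/12 (w = ((1/12 + (1/12)*4) - 1)*1 = ((1/12 + ⅓) - 1)*1 = (5/12 - 1)*1 = -7/12*1 = -7/12 ≈ -0.58333)
m(k) = 1 (m(k) = 1/1 = 1)
R(A) = 1 + A (R(A) = A + 1 = 1 + A)
R(-4)*49877 = (1 - 4)*49877 = -3*49877 = -149631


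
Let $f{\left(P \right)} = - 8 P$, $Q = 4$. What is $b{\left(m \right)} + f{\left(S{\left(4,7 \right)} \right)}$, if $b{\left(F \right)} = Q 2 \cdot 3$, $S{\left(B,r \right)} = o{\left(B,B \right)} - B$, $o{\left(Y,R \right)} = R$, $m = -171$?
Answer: $24$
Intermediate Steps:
$S{\left(B,r \right)} = 0$ ($S{\left(B,r \right)} = B - B = 0$)
$b{\left(F \right)} = 24$ ($b{\left(F \right)} = 4 \cdot 2 \cdot 3 = 8 \cdot 3 = 24$)
$b{\left(m \right)} + f{\left(S{\left(4,7 \right)} \right)} = 24 - 0 = 24 + 0 = 24$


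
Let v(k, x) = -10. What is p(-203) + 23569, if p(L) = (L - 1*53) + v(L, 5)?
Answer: 23303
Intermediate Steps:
p(L) = -63 + L (p(L) = (L - 1*53) - 10 = (L - 53) - 10 = (-53 + L) - 10 = -63 + L)
p(-203) + 23569 = (-63 - 203) + 23569 = -266 + 23569 = 23303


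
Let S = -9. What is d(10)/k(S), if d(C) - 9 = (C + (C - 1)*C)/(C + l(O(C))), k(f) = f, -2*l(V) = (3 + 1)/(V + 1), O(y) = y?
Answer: -518/243 ≈ -2.1317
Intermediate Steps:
l(V) = -2/(1 + V) (l(V) = -(3 + 1)/(2*(V + 1)) = -2/(1 + V))
d(C) = 9 + (C + C*(-1 + C))/(C - 2/(1 + C)) (d(C) = 9 + (C + (C - 1)*C)/(C - 2/(1 + C)) = 9 + (C + (-1 + C)*C)/(C - 2/(1 + C)) = 9 + (C + C*(-1 + C))/(C - 2/(1 + C)))
d(10)/k(S) = ((-18 + 10*(1 + 10)*(9 + 10))/(-2 + 10*(1 + 10)))/(-9) = ((-18 + 10*11*19)/(-2 + 10*11))*(-⅑) = ((-18 + 2090)/(-2 + 110))*(-⅑) = (2072/108)*(-⅑) = ((1/108)*2072)*(-⅑) = (518/27)*(-⅑) = -518/243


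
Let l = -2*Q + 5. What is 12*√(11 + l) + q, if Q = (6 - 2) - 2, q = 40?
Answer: 40 + 24*√3 ≈ 81.569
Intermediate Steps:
Q = 2 (Q = 4 - 2 = 2)
l = 1 (l = -2*2 + 5 = -4 + 5 = 1)
12*√(11 + l) + q = 12*√(11 + 1) + 40 = 12*√12 + 40 = 12*(2*√3) + 40 = 24*√3 + 40 = 40 + 24*√3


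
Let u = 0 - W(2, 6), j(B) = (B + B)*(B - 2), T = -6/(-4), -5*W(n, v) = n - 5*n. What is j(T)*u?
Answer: 12/5 ≈ 2.4000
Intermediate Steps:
W(n, v) = 4*n/5 (W(n, v) = -(n - 5*n)/5 = -(-4)*n/5 = 4*n/5)
T = 3/2 (T = -6*(-¼) = 3/2 ≈ 1.5000)
j(B) = 2*B*(-2 + B) (j(B) = (2*B)*(-2 + B) = 2*B*(-2 + B))
u = -8/5 (u = 0 - 4*2/5 = 0 - 1*8/5 = 0 - 8/5 = -8/5 ≈ -1.6000)
j(T)*u = (2*(3/2)*(-2 + 3/2))*(-8/5) = (2*(3/2)*(-½))*(-8/5) = -3/2*(-8/5) = 12/5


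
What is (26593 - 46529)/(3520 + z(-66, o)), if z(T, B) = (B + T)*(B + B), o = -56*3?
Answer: -623/2567 ≈ -0.24270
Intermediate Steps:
o = -168
z(T, B) = 2*B*(B + T) (z(T, B) = (B + T)*(2*B) = 2*B*(B + T))
(26593 - 46529)/(3520 + z(-66, o)) = (26593 - 46529)/(3520 + 2*(-168)*(-168 - 66)) = -19936/(3520 + 2*(-168)*(-234)) = -19936/(3520 + 78624) = -19936/82144 = -19936*1/82144 = -623/2567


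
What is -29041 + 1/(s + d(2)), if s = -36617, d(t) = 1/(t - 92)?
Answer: -95705515861/3295531 ≈ -29041.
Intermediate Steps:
d(t) = 1/(-92 + t)
-29041 + 1/(s + d(2)) = -29041 + 1/(-36617 + 1/(-92 + 2)) = -29041 + 1/(-36617 + 1/(-90)) = -29041 + 1/(-36617 - 1/90) = -29041 + 1/(-3295531/90) = -29041 - 90/3295531 = -95705515861/3295531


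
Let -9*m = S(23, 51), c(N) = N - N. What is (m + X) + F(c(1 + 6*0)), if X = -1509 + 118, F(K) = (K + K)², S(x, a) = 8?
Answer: -12527/9 ≈ -1391.9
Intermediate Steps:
c(N) = 0
F(K) = 4*K² (F(K) = (2*K)² = 4*K²)
m = -8/9 (m = -⅑*8 = -8/9 ≈ -0.88889)
X = -1391
(m + X) + F(c(1 + 6*0)) = (-8/9 - 1391) + 4*0² = -12527/9 + 4*0 = -12527/9 + 0 = -12527/9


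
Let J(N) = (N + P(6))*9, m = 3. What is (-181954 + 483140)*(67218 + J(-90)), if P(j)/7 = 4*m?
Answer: 20228856504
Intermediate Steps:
P(j) = 84 (P(j) = 7*(4*3) = 7*12 = 84)
J(N) = 756 + 9*N (J(N) = (N + 84)*9 = (84 + N)*9 = 756 + 9*N)
(-181954 + 483140)*(67218 + J(-90)) = (-181954 + 483140)*(67218 + (756 + 9*(-90))) = 301186*(67218 + (756 - 810)) = 301186*(67218 - 54) = 301186*67164 = 20228856504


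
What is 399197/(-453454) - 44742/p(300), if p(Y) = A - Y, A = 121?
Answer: 20216982605/81168266 ≈ 249.07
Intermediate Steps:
p(Y) = 121 - Y
399197/(-453454) - 44742/p(300) = 399197/(-453454) - 44742/(121 - 1*300) = 399197*(-1/453454) - 44742/(121 - 300) = -399197/453454 - 44742/(-179) = -399197/453454 - 44742*(-1/179) = -399197/453454 + 44742/179 = 20216982605/81168266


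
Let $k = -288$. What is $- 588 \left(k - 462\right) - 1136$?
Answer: $439864$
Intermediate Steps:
$- 588 \left(k - 462\right) - 1136 = - 588 \left(-288 - 462\right) - 1136 = \left(-588\right) \left(-750\right) - 1136 = 441000 - 1136 = 439864$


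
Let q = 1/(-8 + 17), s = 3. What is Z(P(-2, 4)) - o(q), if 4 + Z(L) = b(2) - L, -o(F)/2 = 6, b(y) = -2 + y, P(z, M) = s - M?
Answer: 9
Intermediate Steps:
P(z, M) = 3 - M
q = ⅑ (q = 1/9 = ⅑ ≈ 0.11111)
o(F) = -12 (o(F) = -2*6 = -12)
Z(L) = -4 - L (Z(L) = -4 + ((-2 + 2) - L) = -4 + (0 - L) = -4 - L)
Z(P(-2, 4)) - o(q) = (-4 - (3 - 1*4)) - 1*(-12) = (-4 - (3 - 4)) + 12 = (-4 - 1*(-1)) + 12 = (-4 + 1) + 12 = -3 + 12 = 9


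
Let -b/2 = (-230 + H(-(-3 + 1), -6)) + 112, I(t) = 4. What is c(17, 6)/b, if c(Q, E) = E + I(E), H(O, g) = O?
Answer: 5/116 ≈ 0.043103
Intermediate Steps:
c(Q, E) = 4 + E (c(Q, E) = E + 4 = 4 + E)
b = 232 (b = -2*((-230 - (-3 + 1)) + 112) = -2*((-230 - 1*(-2)) + 112) = -2*((-230 + 2) + 112) = -2*(-228 + 112) = -2*(-116) = 232)
c(17, 6)/b = (4 + 6)/232 = 10*(1/232) = 5/116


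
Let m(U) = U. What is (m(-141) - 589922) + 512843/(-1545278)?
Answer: -911811885357/1545278 ≈ -5.9006e+5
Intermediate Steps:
(m(-141) - 589922) + 512843/(-1545278) = (-141 - 589922) + 512843/(-1545278) = -590063 + 512843*(-1/1545278) = -590063 - 512843/1545278 = -911811885357/1545278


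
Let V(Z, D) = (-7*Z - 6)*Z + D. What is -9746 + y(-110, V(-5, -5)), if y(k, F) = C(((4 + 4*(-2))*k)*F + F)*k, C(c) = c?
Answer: 7266754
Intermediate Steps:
V(Z, D) = D + Z*(-6 - 7*Z) (V(Z, D) = (-6 - 7*Z)*Z + D = Z*(-6 - 7*Z) + D = D + Z*(-6 - 7*Z))
y(k, F) = k*(F - 4*F*k) (y(k, F) = (((4 + 4*(-2))*k)*F + F)*k = (((4 - 8)*k)*F + F)*k = ((-4*k)*F + F)*k = (-4*F*k + F)*k = (F - 4*F*k)*k = k*(F - 4*F*k))
-9746 + y(-110, V(-5, -5)) = -9746 + (-5 - 7*(-5)**2 - 6*(-5))*(-110)*(1 - 4*(-110)) = -9746 + (-5 - 7*25 + 30)*(-110)*(1 + 440) = -9746 + (-5 - 175 + 30)*(-110)*441 = -9746 - 150*(-110)*441 = -9746 + 7276500 = 7266754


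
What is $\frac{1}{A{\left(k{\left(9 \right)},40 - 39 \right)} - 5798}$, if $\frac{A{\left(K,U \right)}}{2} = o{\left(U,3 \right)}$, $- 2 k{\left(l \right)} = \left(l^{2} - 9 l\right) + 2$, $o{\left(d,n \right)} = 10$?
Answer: $- \frac{1}{5778} \approx -0.00017307$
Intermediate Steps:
$k{\left(l \right)} = -1 - \frac{l^{2}}{2} + \frac{9 l}{2}$ ($k{\left(l \right)} = - \frac{\left(l^{2} - 9 l\right) + 2}{2} = - \frac{2 + l^{2} - 9 l}{2} = -1 - \frac{l^{2}}{2} + \frac{9 l}{2}$)
$A{\left(K,U \right)} = 20$ ($A{\left(K,U \right)} = 2 \cdot 10 = 20$)
$\frac{1}{A{\left(k{\left(9 \right)},40 - 39 \right)} - 5798} = \frac{1}{20 - 5798} = \frac{1}{-5778} = - \frac{1}{5778}$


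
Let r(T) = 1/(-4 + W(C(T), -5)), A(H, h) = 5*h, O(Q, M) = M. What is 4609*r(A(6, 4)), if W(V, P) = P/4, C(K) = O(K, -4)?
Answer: -18436/21 ≈ -877.90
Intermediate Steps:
C(K) = -4
W(V, P) = P/4 (W(V, P) = P*(¼) = P/4)
r(T) = -4/21 (r(T) = 1/(-4 + (¼)*(-5)) = 1/(-4 - 5/4) = 1/(-21/4) = -4/21)
4609*r(A(6, 4)) = 4609*(-4/21) = -18436/21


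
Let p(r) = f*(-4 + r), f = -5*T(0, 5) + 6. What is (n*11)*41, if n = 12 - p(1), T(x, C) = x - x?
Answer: 13530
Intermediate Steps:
T(x, C) = 0
f = 6 (f = -5*0 + 6 = 0 + 6 = 6)
p(r) = -24 + 6*r (p(r) = 6*(-4 + r) = -24 + 6*r)
n = 30 (n = 12 - (-24 + 6*1) = 12 - (-24 + 6) = 12 - 1*(-18) = 12 + 18 = 30)
(n*11)*41 = (30*11)*41 = 330*41 = 13530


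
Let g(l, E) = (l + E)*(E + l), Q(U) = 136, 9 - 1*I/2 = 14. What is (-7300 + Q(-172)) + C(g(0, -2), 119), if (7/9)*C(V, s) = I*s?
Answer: -8694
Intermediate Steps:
I = -10 (I = 18 - 2*14 = 18 - 28 = -10)
g(l, E) = (E + l)**2 (g(l, E) = (E + l)*(E + l) = (E + l)**2)
C(V, s) = -90*s/7 (C(V, s) = 9*(-10*s)/7 = -90*s/7)
(-7300 + Q(-172)) + C(g(0, -2), 119) = (-7300 + 136) - 90/7*119 = -7164 - 1530 = -8694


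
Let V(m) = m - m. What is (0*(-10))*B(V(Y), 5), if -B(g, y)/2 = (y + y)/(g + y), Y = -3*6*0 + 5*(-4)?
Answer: 0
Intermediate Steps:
Y = -20 (Y = -18*0 - 20 = 0 - 20 = -20)
V(m) = 0
B(g, y) = -4*y/(g + y) (B(g, y) = -2*(y + y)/(g + y) = -2*2*y/(g + y) = -4*y/(g + y))
(0*(-10))*B(V(Y), 5) = (0*(-10))*(-4*5/(0 + 5)) = 0*(-4*5/5) = 0*(-4*5*⅕) = 0*(-4) = 0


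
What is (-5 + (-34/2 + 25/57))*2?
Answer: -2458/57 ≈ -43.123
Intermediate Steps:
(-5 + (-34/2 + 25/57))*2 = (-5 + (-34*½ + 25*(1/57)))*2 = (-5 + (-17 + 25/57))*2 = (-5 - 944/57)*2 = -1229/57*2 = -2458/57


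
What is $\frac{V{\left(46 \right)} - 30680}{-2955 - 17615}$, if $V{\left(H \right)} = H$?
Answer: $\frac{901}{605} \approx 1.4893$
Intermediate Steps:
$\frac{V{\left(46 \right)} - 30680}{-2955 - 17615} = \frac{46 - 30680}{-2955 - 17615} = - \frac{30634}{-20570} = \left(-30634\right) \left(- \frac{1}{20570}\right) = \frac{901}{605}$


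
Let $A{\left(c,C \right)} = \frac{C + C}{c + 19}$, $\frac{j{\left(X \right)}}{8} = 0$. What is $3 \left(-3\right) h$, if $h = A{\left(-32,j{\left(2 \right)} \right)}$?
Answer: $0$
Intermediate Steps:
$j{\left(X \right)} = 0$ ($j{\left(X \right)} = 8 \cdot 0 = 0$)
$A{\left(c,C \right)} = \frac{2 C}{19 + c}$
$h = 0$ ($h = 2 \cdot 0 \frac{1}{19 - 32} = 2 \cdot 0 \frac{1}{-13} = 2 \cdot 0 \left(- \frac{1}{13}\right) = 0$)
$3 \left(-3\right) h = 3 \left(-3\right) 0 = \left(-9\right) 0 = 0$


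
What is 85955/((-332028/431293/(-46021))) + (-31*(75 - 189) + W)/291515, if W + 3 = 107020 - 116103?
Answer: 497348155801430244769/96791142420 ≈ 5.1384e+9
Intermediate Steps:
W = -9086 (W = -3 + (107020 - 116103) = -3 - 9083 = -9086)
85955/((-332028/431293/(-46021))) + (-31*(75 - 189) + W)/291515 = 85955/((-332028/431293/(-46021))) + (-31*(75 - 189) - 9086)/291515 = 85955/((-332028*1/431293*(-1/46021))) + (-31*(-114) - 9086)*(1/291515) = 85955/((-332028/431293*(-1/46021))) + (3534 - 9086)*(1/291515) = 85955/(332028/19848535153) - 5552*1/291515 = 85955*(19848535153/332028) - 5552/291515 = 1706080839076115/332028 - 5552/291515 = 497348155801430244769/96791142420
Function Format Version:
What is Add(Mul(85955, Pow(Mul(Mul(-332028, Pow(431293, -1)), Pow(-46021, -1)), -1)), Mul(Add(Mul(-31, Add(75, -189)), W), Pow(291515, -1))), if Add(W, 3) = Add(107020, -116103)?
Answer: Rational(497348155801430244769, 96791142420) ≈ 5.1384e+9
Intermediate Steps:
W = -9086 (W = Add(-3, Add(107020, -116103)) = Add(-3, -9083) = -9086)
Add(Mul(85955, Pow(Mul(Mul(-332028, Pow(431293, -1)), Pow(-46021, -1)), -1)), Mul(Add(Mul(-31, Add(75, -189)), W), Pow(291515, -1))) = Add(Mul(85955, Pow(Mul(Mul(-332028, Pow(431293, -1)), Pow(-46021, -1)), -1)), Mul(Add(Mul(-31, Add(75, -189)), -9086), Pow(291515, -1))) = Add(Mul(85955, Pow(Mul(Mul(-332028, Rational(1, 431293)), Rational(-1, 46021)), -1)), Mul(Add(Mul(-31, -114), -9086), Rational(1, 291515))) = Add(Mul(85955, Pow(Mul(Rational(-332028, 431293), Rational(-1, 46021)), -1)), Mul(Add(3534, -9086), Rational(1, 291515))) = Add(Mul(85955, Pow(Rational(332028, 19848535153), -1)), Mul(-5552, Rational(1, 291515))) = Add(Mul(85955, Rational(19848535153, 332028)), Rational(-5552, 291515)) = Add(Rational(1706080839076115, 332028), Rational(-5552, 291515)) = Rational(497348155801430244769, 96791142420)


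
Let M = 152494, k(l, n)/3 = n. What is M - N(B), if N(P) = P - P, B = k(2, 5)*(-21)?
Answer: 152494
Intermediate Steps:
k(l, n) = 3*n
B = -315 (B = (3*5)*(-21) = 15*(-21) = -315)
N(P) = 0
M - N(B) = 152494 - 1*0 = 152494 + 0 = 152494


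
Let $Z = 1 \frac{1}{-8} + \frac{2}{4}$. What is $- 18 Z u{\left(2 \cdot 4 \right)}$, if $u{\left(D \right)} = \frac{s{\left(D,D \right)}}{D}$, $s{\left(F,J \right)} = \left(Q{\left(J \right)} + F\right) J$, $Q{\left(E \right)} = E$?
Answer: $-108$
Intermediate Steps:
$s{\left(F,J \right)} = J \left(F + J\right)$ ($s{\left(F,J \right)} = \left(J + F\right) J = \left(F + J\right) J = J \left(F + J\right)$)
$Z = \frac{3}{8}$ ($Z = 1 \left(- \frac{1}{8}\right) + 2 \cdot \frac{1}{4} = - \frac{1}{8} + \frac{1}{2} = \frac{3}{8} \approx 0.375$)
$u{\left(D \right)} = 2 D$ ($u{\left(D \right)} = \frac{D \left(D + D\right)}{D} = \frac{D 2 D}{D} = \frac{2 D^{2}}{D} = 2 D$)
$- 18 Z u{\left(2 \cdot 4 \right)} = \left(-18\right) \frac{3}{8} \cdot 2 \cdot 2 \cdot 4 = - \frac{27 \cdot 2 \cdot 8}{4} = \left(- \frac{27}{4}\right) 16 = -108$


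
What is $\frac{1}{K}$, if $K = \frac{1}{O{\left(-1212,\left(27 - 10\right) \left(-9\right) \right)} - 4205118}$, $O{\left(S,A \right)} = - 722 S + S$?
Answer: $-3331266$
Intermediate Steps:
$O{\left(S,A \right)} = - 721 S$
$K = - \frac{1}{3331266}$ ($K = \frac{1}{\left(-721\right) \left(-1212\right) - 4205118} = \frac{1}{873852 - 4205118} = \frac{1}{-3331266} = - \frac{1}{3331266} \approx -3.0019 \cdot 10^{-7}$)
$\frac{1}{K} = \frac{1}{- \frac{1}{3331266}} = -3331266$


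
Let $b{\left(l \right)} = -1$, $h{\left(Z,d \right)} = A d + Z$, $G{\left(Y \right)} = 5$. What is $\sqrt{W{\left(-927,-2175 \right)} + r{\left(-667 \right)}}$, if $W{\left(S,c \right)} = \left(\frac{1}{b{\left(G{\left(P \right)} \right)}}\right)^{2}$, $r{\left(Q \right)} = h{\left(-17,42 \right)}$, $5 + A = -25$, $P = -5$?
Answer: $2 i \sqrt{319} \approx 35.721 i$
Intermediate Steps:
$A = -30$ ($A = -5 - 25 = -30$)
$h{\left(Z,d \right)} = Z - 30 d$ ($h{\left(Z,d \right)} = - 30 d + Z = Z - 30 d$)
$r{\left(Q \right)} = -1277$ ($r{\left(Q \right)} = -17 - 1260 = -1277$)
$W{\left(S,c \right)} = 1$ ($W{\left(S,c \right)} = \left(\frac{1}{-1}\right)^{2} = \left(-1\right)^{2} = 1$)
$\sqrt{W{\left(-927,-2175 \right)} + r{\left(-667 \right)}} = \sqrt{1 - 1277} = \sqrt{-1276} = 2 i \sqrt{319}$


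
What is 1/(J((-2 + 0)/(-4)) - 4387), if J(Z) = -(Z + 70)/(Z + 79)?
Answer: -53/232558 ≈ -0.00022790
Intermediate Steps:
J(Z) = -(70 + Z)/(79 + Z)
1/(J((-2 + 0)/(-4)) - 4387) = 1/((-70 - (-2 + 0)/(-4))/(79 + (-2 + 0)/(-4)) - 4387) = 1/((-70 - (-2)*(-1)/4)/(79 - 2*(-¼)) - 4387) = 1/((-70 - 1*½)/(79 + ½) - 4387) = 1/((-70 - ½)/(159/2) - 4387) = 1/((2/159)*(-141/2) - 4387) = 1/(-47/53 - 4387) = 1/(-232558/53) = -53/232558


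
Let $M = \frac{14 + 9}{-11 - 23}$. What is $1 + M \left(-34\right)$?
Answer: $24$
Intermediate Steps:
$M = - \frac{23}{34}$ ($M = \frac{23}{-34} = 23 \left(- \frac{1}{34}\right) = - \frac{23}{34} \approx -0.67647$)
$1 + M \left(-34\right) = 1 - -23 = 1 + 23 = 24$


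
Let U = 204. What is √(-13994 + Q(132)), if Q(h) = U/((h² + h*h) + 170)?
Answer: 2*I*√1072517489399/17509 ≈ 118.3*I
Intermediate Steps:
Q(h) = 204/(170 + 2*h²) (Q(h) = 204/((h² + h*h) + 170) = 204/((h² + h²) + 170) = 204/(2*h² + 170) = 204/(170 + 2*h²))
√(-13994 + Q(132)) = √(-13994 + 102/(85 + 132²)) = √(-13994 + 102/(85 + 17424)) = √(-13994 + 102/17509) = √(-245020844/17509) = 2*I*√1072517489399/17509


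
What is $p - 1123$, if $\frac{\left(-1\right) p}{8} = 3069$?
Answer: $-25675$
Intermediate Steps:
$p = -24552$ ($p = \left(-8\right) 3069 = -24552$)
$p - 1123 = -24552 - 1123 = -25675$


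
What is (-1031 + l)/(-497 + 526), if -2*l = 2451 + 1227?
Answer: -2870/29 ≈ -98.966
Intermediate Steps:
l = -1839 (l = -(2451 + 1227)/2 = -1/2*3678 = -1839)
(-1031 + l)/(-497 + 526) = (-1031 - 1839)/(-497 + 526) = -2870/29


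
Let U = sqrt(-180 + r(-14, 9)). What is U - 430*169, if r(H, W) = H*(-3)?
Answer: -72670 + I*sqrt(138) ≈ -72670.0 + 11.747*I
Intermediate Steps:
r(H, W) = -3*H
U = I*sqrt(138) (U = sqrt(-180 - 3*(-14)) = sqrt(-180 + 42) = sqrt(-138) = I*sqrt(138) ≈ 11.747*I)
U - 430*169 = I*sqrt(138) - 430*169 = I*sqrt(138) - 72670 = -72670 + I*sqrt(138)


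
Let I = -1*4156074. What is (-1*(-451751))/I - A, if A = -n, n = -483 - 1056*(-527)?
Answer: 2310897218395/4156074 ≈ 5.5603e+5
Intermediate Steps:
I = -4156074
n = 556029 (n = -483 + 556512 = 556029)
A = -556029 (A = -1*556029 = -556029)
(-1*(-451751))/I - A = -1*(-451751)/(-4156074) - 1*(-556029) = 451751*(-1/4156074) + 556029 = -451751/4156074 + 556029 = 2310897218395/4156074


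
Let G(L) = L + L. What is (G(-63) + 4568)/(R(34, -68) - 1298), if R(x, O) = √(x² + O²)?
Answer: -1441429/419756 - 37757*√5/419756 ≈ -3.6351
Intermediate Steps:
R(x, O) = √(O² + x²)
G(L) = 2*L
(G(-63) + 4568)/(R(34, -68) - 1298) = (2*(-63) + 4568)/(√((-68)² + 34²) - 1298) = (-126 + 4568)/(√(4624 + 1156) - 1298) = 4442/(√5780 - 1298) = 4442/(34*√5 - 1298) = 4442/(-1298 + 34*√5)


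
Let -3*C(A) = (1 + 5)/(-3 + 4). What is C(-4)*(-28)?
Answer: 56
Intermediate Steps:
C(A) = -2 (C(A) = -(1 + 5)/(3*(-3 + 4)) = -2/1 = -2)
C(-4)*(-28) = -2*(-28) = 56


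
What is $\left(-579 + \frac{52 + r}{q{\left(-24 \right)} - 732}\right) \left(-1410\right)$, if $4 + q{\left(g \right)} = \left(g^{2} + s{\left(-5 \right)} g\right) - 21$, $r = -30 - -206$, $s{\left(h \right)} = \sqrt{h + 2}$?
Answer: $\frac{28214662590}{34489} - \frac{7715520 i \sqrt{3}}{34489} \approx 8.1808 \cdot 10^{5} - 387.48 i$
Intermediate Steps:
$s{\left(h \right)} = \sqrt{2 + h}$
$r = 176$ ($r = -30 + 206 = 176$)
$q{\left(g \right)} = -25 + g^{2} + i g \sqrt{3}$ ($q{\left(g \right)} = -4 - \left(21 - g^{2} - \sqrt{2 - 5} g\right) = -4 - \left(21 - g^{2} - \sqrt{-3} g\right) = -4 - \left(21 - g^{2} - i \sqrt{3} g\right) = -4 - \left(21 - g^{2} - i g \sqrt{3}\right) = -4 + \left(-21 + g^{2} + i g \sqrt{3}\right) = -25 + g^{2} + i g \sqrt{3}$)
$\left(-579 + \frac{52 + r}{q{\left(-24 \right)} - 732}\right) \left(-1410\right) = \left(-579 + \frac{52 + 176}{\left(-25 + \left(-24\right)^{2} + i \left(-24\right) \sqrt{3}\right) - 732}\right) \left(-1410\right) = \left(-579 + \frac{228}{\left(-25 + 576 - 24 i \sqrt{3}\right) - 732}\right) \left(-1410\right) = \left(-579 + \frac{228}{\left(551 - 24 i \sqrt{3}\right) - 732}\right) \left(-1410\right) = \left(-579 + \frac{228}{-181 - 24 i \sqrt{3}}\right) \left(-1410\right) = 816390 - \frac{321480}{-181 - 24 i \sqrt{3}}$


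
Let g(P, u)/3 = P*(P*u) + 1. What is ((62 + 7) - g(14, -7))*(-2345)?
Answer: -9806790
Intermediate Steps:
g(P, u) = 3 + 3*u*P² (g(P, u) = 3*(P*(P*u) + 1) = 3*(u*P² + 1) = 3*(1 + u*P²) = 3 + 3*u*P²)
((62 + 7) - g(14, -7))*(-2345) = ((62 + 7) - (3 + 3*(-7)*14²))*(-2345) = (69 - (3 + 3*(-7)*196))*(-2345) = (69 - (3 - 4116))*(-2345) = (69 - 1*(-4113))*(-2345) = (69 + 4113)*(-2345) = 4182*(-2345) = -9806790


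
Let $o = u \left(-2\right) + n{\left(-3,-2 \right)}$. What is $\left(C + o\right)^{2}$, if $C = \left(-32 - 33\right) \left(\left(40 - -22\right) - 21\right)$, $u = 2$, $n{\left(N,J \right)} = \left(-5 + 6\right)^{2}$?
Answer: $7118224$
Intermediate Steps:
$n{\left(N,J \right)} = 1$ ($n{\left(N,J \right)} = 1^{2} = 1$)
$o = -3$ ($o = 2 \left(-2\right) + 1 = -4 + 1 = -3$)
$C = -2665$ ($C = - 65 \left(\left(40 + 22\right) - 21\right) = - 65 \left(62 - 21\right) = \left(-65\right) 41 = -2665$)
$\left(C + o\right)^{2} = \left(-2665 - 3\right)^{2} = \left(-2668\right)^{2} = 7118224$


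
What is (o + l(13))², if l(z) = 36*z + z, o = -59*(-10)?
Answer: 1147041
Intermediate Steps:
o = 590
l(z) = 37*z
(o + l(13))² = (590 + 37*13)² = (590 + 481)² = 1071² = 1147041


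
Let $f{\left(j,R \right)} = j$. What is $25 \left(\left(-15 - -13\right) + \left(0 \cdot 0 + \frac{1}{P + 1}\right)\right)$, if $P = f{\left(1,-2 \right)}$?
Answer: $- \frac{75}{2} \approx -37.5$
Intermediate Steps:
$P = 1$
$25 \left(\left(-15 - -13\right) + \left(0 \cdot 0 + \frac{1}{P + 1}\right)\right) = 25 \left(\left(-15 - -13\right) + \left(0 \cdot 0 + \frac{1}{1 + 1}\right)\right) = 25 \left(\left(-15 + 13\right) + \left(0 + \frac{1}{2}\right)\right) = 25 \left(-2 + \left(0 + \frac{1}{2}\right)\right) = 25 \left(-2 + \frac{1}{2}\right) = 25 \left(- \frac{3}{2}\right) = - \frac{75}{2}$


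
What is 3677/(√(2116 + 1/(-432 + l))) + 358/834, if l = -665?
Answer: 179/417 + 3677*√2546412347/2321251 ≈ 80.364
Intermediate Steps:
3677/(√(2116 + 1/(-432 + l))) + 358/834 = 3677/(√(2116 + 1/(-432 - 665))) + 358/834 = 3677/(√(2116 + 1/(-1097))) + 358*(1/834) = 3677/(√(2116 - 1/1097)) + 179/417 = 3677/(√(2321251/1097)) + 179/417 = 3677/((√2546412347/1097)) + 179/417 = 3677*(√2546412347/2321251) + 179/417 = 3677*√2546412347/2321251 + 179/417 = 179/417 + 3677*√2546412347/2321251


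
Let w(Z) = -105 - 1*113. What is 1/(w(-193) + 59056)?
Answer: 1/58838 ≈ 1.6996e-5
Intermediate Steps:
w(Z) = -218 (w(Z) = -105 - 113 = -218)
1/(w(-193) + 59056) = 1/(-218 + 59056) = 1/58838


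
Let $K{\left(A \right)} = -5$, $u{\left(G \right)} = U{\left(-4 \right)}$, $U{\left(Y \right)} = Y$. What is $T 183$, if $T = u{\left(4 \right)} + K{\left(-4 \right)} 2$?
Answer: $-2562$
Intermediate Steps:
$u{\left(G \right)} = -4$
$T = -14$ ($T = -4 - 10 = -14$)
$T 183 = \left(-14\right) 183 = -2562$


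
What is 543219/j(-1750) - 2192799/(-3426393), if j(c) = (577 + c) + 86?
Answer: -619632735518/1241496397 ≈ -499.10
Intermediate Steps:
j(c) = 663 + c
543219/j(-1750) - 2192799/(-3426393) = 543219/(663 - 1750) - 2192799/(-3426393) = 543219/(-1087) - 2192799*(-1/3426393) = 543219*(-1/1087) + 730933/1142131 = -543219/1087 + 730933/1142131 = -619632735518/1241496397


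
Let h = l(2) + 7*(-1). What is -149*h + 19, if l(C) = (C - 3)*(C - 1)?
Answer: 1211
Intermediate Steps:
l(C) = (-1 + C)*(-3 + C) (l(C) = (-3 + C)*(-1 + C) = (-1 + C)*(-3 + C))
h = -8 (h = (3 + 2² - 4*2) + 7*(-1) = (3 + 4 - 8) - 7 = -1 - 7 = -8)
-149*h + 19 = -149*(-8) + 19 = 1192 + 19 = 1211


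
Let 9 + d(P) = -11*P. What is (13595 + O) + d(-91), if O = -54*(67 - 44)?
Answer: 13345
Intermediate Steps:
d(P) = -9 - 11*P
O = -1242 (O = -54*23 = -1242)
(13595 + O) + d(-91) = (13595 - 1242) + (-9 - 11*(-91)) = 12353 + (-9 + 1001) = 12353 + 992 = 13345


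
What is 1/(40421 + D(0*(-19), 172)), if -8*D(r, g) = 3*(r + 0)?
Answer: 1/40421 ≈ 2.4740e-5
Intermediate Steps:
D(r, g) = -3*r/8 (D(r, g) = -3*(r + 0)/8 = -3*r/8)
1/(40421 + D(0*(-19), 172)) = 1/(40421 - 0*(-19)) = 1/(40421 - 3/8*0) = 1/(40421 + 0) = 1/40421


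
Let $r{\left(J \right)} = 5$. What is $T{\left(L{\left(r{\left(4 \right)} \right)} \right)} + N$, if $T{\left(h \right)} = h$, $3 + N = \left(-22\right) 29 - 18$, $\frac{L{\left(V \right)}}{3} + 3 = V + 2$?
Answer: $-647$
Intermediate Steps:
$L{\left(V \right)} = -3 + 3 V$ ($L{\left(V \right)} = -9 + 3 \left(V + 2\right) = -9 + 3 \left(2 + V\right) = -9 + \left(6 + 3 V\right) = -3 + 3 V$)
$N = -659$ ($N = -3 - 656 = -659$)
$T{\left(L{\left(r{\left(4 \right)} \right)} \right)} + N = \left(-3 + 3 \cdot 5\right) - 659 = \left(-3 + 15\right) - 659 = 12 - 659 = -647$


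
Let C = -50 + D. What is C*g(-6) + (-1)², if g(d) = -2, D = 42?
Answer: 17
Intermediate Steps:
C = -8 (C = -50 + 42 = -8)
C*g(-6) + (-1)² = -8*(-2) + (-1)² = 16 + 1 = 17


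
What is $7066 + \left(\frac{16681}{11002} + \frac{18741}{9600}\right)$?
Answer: $\frac{124445265547}{17603200} \approx 7069.5$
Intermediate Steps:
$7066 + \left(\frac{16681}{11002} + \frac{18741}{9600}\right) = 7066 + \left(16681 \cdot \frac{1}{11002} + 18741 \cdot \frac{1}{9600}\right) = 7066 + \left(\frac{16681}{11002} + \frac{6247}{3200}\right) = 7066 + \frac{61054347}{17603200} = \frac{124445265547}{17603200}$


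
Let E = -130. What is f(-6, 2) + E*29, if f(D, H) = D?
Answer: -3776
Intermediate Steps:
f(-6, 2) + E*29 = -6 - 130*29 = -6 - 3770 = -3776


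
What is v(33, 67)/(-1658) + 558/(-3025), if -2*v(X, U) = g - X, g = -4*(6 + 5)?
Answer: -2083253/10030900 ≈ -0.20768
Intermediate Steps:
g = -44 (g = -4*11 = -44)
v(X, U) = 22 + X/2 (v(X, U) = -(-44 - X)/2 = 22 + X/2)
v(33, 67)/(-1658) + 558/(-3025) = (22 + (½)*33)/(-1658) + 558/(-3025) = (22 + 33/2)*(-1/1658) + 558*(-1/3025) = (77/2)*(-1/1658) - 558/3025 = -77/3316 - 558/3025 = -2083253/10030900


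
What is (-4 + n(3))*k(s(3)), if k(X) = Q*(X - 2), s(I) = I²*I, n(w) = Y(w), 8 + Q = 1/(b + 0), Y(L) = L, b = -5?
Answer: 205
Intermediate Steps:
Q = -41/5 (Q = -8 + 1/(-5 + 0) = -8 + 1/(-5) = -8 - ⅕ = -41/5 ≈ -8.2000)
n(w) = w
s(I) = I³
k(X) = 82/5 - 41*X/5 (k(X) = -41*(X - 2)/5 = -41*(-2 + X)/5 = 82/5 - 41*X/5)
(-4 + n(3))*k(s(3)) = (-4 + 3)*(82/5 - 41/5*3³) = -(82/5 - 41/5*27) = -(82/5 - 1107/5) = -1*(-205) = 205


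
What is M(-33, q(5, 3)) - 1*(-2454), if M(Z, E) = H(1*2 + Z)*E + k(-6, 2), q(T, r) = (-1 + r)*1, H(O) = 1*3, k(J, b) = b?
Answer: 2462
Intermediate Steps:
H(O) = 3
q(T, r) = -1 + r
M(Z, E) = 2 + 3*E (M(Z, E) = 3*E + 2 = 2 + 3*E)
M(-33, q(5, 3)) - 1*(-2454) = (2 + 3*(-1 + 3)) - 1*(-2454) = (2 + 3*2) + 2454 = (2 + 6) + 2454 = 8 + 2454 = 2462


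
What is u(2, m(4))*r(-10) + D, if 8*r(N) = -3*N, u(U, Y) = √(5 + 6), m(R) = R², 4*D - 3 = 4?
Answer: 7/4 + 15*√11/4 ≈ 14.187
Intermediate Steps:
D = 7/4 (D = ¾ + (¼)*4 = ¾ + 1 = 7/4 ≈ 1.7500)
u(U, Y) = √11
r(N) = -3*N/8 (r(N) = (-3*N)/8 = -3*N/8)
u(2, m(4))*r(-10) + D = √11*(-3/8*(-10)) + 7/4 = √11*(15/4) + 7/4 = 15*√11/4 + 7/4 = 7/4 + 15*√11/4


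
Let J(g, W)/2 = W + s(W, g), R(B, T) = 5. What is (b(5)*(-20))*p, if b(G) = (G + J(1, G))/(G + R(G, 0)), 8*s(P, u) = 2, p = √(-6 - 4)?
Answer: -31*I*√10 ≈ -98.031*I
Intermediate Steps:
p = I*√10 (p = √(-10) = I*√10 ≈ 3.1623*I)
s(P, u) = ¼ (s(P, u) = (⅛)*2 = ¼)
J(g, W) = ½ + 2*W (J(g, W) = 2*(W + ¼) = 2*(¼ + W) = ½ + 2*W)
b(G) = (½ + 3*G)/(5 + G) (b(G) = (G + (½ + 2*G))/(G + 5) = (½ + 3*G)/(5 + G))
(b(5)*(-20))*p = (((1 + 6*5)/(2*(5 + 5)))*(-20))*(I*√10) = (((½)*(1 + 30)/10)*(-20))*(I*√10) = (((½)*(⅒)*31)*(-20))*(I*√10) = ((31/20)*(-20))*(I*√10) = -31*I*√10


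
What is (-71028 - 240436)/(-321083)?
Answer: 311464/321083 ≈ 0.97004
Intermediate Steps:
(-71028 - 240436)/(-321083) = -311464*(-1/321083) = 311464/321083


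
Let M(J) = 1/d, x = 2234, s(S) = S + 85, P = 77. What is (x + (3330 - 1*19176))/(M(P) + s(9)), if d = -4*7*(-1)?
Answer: -381136/2633 ≈ -144.75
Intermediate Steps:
s(S) = 85 + S
d = 28 (d = -28*(-1) = 28)
M(J) = 1/28
(x + (3330 - 1*19176))/(M(P) + s(9)) = (2234 + (3330 - 1*19176))/(1/28 + (85 + 9)) = (2234 + (3330 - 19176))/(1/28 + 94) = (2234 - 15846)/(2633/28) = -13612*28/2633 = -381136/2633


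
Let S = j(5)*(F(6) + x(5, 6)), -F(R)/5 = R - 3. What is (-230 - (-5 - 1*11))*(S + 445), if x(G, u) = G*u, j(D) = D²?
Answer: -175480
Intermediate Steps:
F(R) = 15 - 5*R (F(R) = -5*(R - 3) = -5*(-3 + R) = 15 - 5*R)
S = 375 (S = 5²*((15 - 5*6) + 5*6) = 25*((15 - 30) + 30) = 25*(-15 + 30) = 25*15 = 375)
(-230 - (-5 - 1*11))*(S + 445) = (-230 - (-5 - 1*11))*(375 + 445) = (-230 - (-5 - 11))*820 = (-230 - 1*(-16))*820 = (-230 + 16)*820 = -214*820 = -175480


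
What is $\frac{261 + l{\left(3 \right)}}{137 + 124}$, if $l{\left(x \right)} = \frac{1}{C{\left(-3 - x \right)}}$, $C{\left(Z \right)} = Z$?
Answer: $\frac{1565}{1566} \approx 0.99936$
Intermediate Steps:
$l{\left(x \right)} = \frac{1}{-3 - x}$
$\frac{261 + l{\left(3 \right)}}{137 + 124} = \frac{261 - \frac{1}{3 + 3}}{137 + 124} = \frac{261 - \frac{1}{6}}{261} = \left(261 - \frac{1}{6}\right) \frac{1}{261} = \frac{1565}{6} \cdot \frac{1}{261} = \frac{1565}{1566}$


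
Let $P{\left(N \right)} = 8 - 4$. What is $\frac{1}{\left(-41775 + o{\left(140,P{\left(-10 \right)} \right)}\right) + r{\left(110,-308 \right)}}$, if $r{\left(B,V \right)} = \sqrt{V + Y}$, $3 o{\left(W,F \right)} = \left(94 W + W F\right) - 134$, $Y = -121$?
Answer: $- \frac{335217}{12485607982} - \frac{9 i \sqrt{429}}{12485607982} \approx -2.6848 \cdot 10^{-5} - 1.493 \cdot 10^{-8} i$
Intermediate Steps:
$P{\left(N \right)} = 4$
$o{\left(W,F \right)} = - \frac{134}{3} + \frac{94 W}{3} + \frac{F W}{3}$ ($o{\left(W,F \right)} = \frac{\left(94 W + W F\right) - 134}{3} = \frac{\left(94 W + F W\right) - 134}{3} = \frac{-134 + 94 W + F W}{3} = - \frac{134}{3} + \frac{94 W}{3} + \frac{F W}{3}$)
$r{\left(B,V \right)} = \sqrt{-121 + V}$ ($r{\left(B,V \right)} = \sqrt{V - 121} = \sqrt{-121 + V}$)
$\frac{1}{\left(-41775 + o{\left(140,P{\left(-10 \right)} \right)}\right) + r{\left(110,-308 \right)}} = \frac{1}{\left(-41775 + \left(- \frac{134}{3} + \frac{94}{3} \cdot 140 + \frac{1}{3} \cdot 4 \cdot 140\right)\right) + \sqrt{-121 - 308}} = \frac{1}{\left(-41775 + \left(- \frac{134}{3} + \frac{13160}{3} + \frac{560}{3}\right)\right) + \sqrt{-429}} = \frac{1}{\left(-41775 + \frac{13586}{3}\right) + i \sqrt{429}} = \frac{1}{- \frac{111739}{3} + i \sqrt{429}}$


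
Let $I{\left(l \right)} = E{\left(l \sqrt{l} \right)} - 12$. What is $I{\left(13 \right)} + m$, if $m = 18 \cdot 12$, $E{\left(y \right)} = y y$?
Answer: $2401$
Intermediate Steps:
$E{\left(y \right)} = y^{2}$
$I{\left(l \right)} = -12 + l^{3}$ ($I{\left(l \right)} = \left(l \sqrt{l}\right)^{2} - 12 = \left(l^{\frac{3}{2}}\right)^{2} - 12 = l^{3} - 12 = -12 + l^{3}$)
$m = 216$
$I{\left(13 \right)} + m = \left(-12 + 13^{3}\right) + 216 = \left(-12 + 2197\right) + 216 = 2185 + 216 = 2401$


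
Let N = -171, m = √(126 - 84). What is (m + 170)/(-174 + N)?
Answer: -34/69 - √42/345 ≈ -0.51154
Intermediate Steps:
m = √42 ≈ 6.4807
(m + 170)/(-174 + N) = (√42 + 170)/(-174 - 171) = (170 + √42)/(-345) = (170 + √42)*(-1/345) = -34/69 - √42/345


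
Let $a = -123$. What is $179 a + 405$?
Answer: $-21612$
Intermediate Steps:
$179 a + 405 = 179 \left(-123\right) + 405 = -22017 + 405 = -21612$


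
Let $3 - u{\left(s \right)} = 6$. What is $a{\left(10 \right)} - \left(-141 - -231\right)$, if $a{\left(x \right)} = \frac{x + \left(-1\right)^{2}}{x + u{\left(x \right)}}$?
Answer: $- \frac{619}{7} \approx -88.429$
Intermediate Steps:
$u{\left(s \right)} = -3$ ($u{\left(s \right)} = 3 - 6 = -3$)
$a{\left(x \right)} = \frac{1 + x}{-3 + x}$ ($a{\left(x \right)} = \frac{x + \left(-1\right)^{2}}{x - 3} = \frac{x + 1}{-3 + x} = \frac{1 + x}{-3 + x}$)
$a{\left(10 \right)} - \left(-141 - -231\right) = \frac{1 + 10}{-3 + 10} - \left(-141 - -231\right) = \frac{1}{7} \cdot 11 - \left(-141 + 231\right) = \frac{1}{7} \cdot 11 - 90 = \frac{11}{7} - 90 = - \frac{619}{7}$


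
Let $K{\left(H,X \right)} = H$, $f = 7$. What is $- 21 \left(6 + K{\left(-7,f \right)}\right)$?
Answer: $21$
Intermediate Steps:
$- 21 \left(6 + K{\left(-7,f \right)}\right) = - 21 \left(6 - 7\right) = \left(-21\right) \left(-1\right) = 21$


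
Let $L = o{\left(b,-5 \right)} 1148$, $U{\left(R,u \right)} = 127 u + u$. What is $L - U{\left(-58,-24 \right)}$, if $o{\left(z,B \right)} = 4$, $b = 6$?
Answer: $7664$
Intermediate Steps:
$U{\left(R,u \right)} = 128 u$
$L = 4592$ ($L = 4 \cdot 1148 = 4592$)
$L - U{\left(-58,-24 \right)} = 4592 - 128 \left(-24\right) = 4592 - -3072 = 4592 + 3072 = 7664$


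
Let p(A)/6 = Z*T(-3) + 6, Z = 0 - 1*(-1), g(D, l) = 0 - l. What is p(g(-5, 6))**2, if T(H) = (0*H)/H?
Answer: 1296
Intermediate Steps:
T(H) = 0 (T(H) = 0/H = 0)
g(D, l) = -l
Z = 1 (Z = 0 + 1 = 1)
p(A) = 36 (p(A) = 6*(1*0 + 6) = 6*(0 + 6) = 6*6 = 36)
p(g(-5, 6))**2 = 36**2 = 1296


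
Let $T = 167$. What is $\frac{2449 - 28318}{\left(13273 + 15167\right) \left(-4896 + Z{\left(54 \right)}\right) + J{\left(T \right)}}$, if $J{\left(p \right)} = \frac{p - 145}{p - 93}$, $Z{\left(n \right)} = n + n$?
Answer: $\frac{957153}{5038316629} \approx 0.00018997$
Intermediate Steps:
$Z{\left(n \right)} = 2 n$
$J{\left(p \right)} = \frac{-145 + p}{-93 + p}$
$\frac{2449 - 28318}{\left(13273 + 15167\right) \left(-4896 + Z{\left(54 \right)}\right) + J{\left(T \right)}} = \frac{2449 - 28318}{\left(13273 + 15167\right) \left(-4896 + 2 \cdot 54\right) + \frac{-145 + 167}{-93 + 167}} = - \frac{25869}{28440 \left(-4896 + 108\right) + \frac{1}{74} \cdot 22} = - \frac{25869}{28440 \left(-4788\right) + \frac{1}{74} \cdot 22} = - \frac{25869}{-136170720 + \frac{11}{37}} = - \frac{25869}{- \frac{5038316629}{37}} = \left(-25869\right) \left(- \frac{37}{5038316629}\right) = \frac{957153}{5038316629}$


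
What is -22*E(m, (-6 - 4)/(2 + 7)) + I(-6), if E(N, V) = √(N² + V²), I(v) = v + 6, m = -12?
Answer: -44*√2941/9 ≈ -265.13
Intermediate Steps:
I(v) = 6 + v
-22*E(m, (-6 - 4)/(2 + 7)) + I(-6) = -22*√((-12)² + ((-6 - 4)/(2 + 7))²) + (6 - 6) = -22*√(144 + (-10/9)²) + 0 = -22*√(144 + 100/81) + 0 = -44*√2941/9 + 0 = -44*√2941/9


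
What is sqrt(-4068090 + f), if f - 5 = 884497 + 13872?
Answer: 22*I*sqrt(6549) ≈ 1780.4*I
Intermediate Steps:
f = 898374 (f = 5 + (884497 + 13872) = 5 + 898369 = 898374)
sqrt(-4068090 + f) = sqrt(-4068090 + 898374) = sqrt(-3169716) = 22*I*sqrt(6549)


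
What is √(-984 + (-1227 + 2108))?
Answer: I*√103 ≈ 10.149*I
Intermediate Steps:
√(-984 + (-1227 + 2108)) = √(-984 + 881) = √(-103) = I*√103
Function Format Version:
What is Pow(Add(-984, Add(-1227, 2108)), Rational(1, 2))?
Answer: Mul(I, Pow(103, Rational(1, 2))) ≈ Mul(10.149, I)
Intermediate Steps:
Pow(Add(-984, Add(-1227, 2108)), Rational(1, 2)) = Pow(Add(-984, 881), Rational(1, 2)) = Pow(-103, Rational(1, 2)) = Mul(I, Pow(103, Rational(1, 2)))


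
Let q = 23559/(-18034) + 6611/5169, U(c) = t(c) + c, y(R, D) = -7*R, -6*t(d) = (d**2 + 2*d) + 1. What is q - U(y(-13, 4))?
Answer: 123013798441/93217746 ≈ 1319.6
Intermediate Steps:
t(d) = -1/6 - d/3 - d**2/6 (t(d) = -((d**2 + 2*d) + 1)/6 = -(1 + d**2 + 2*d)/6 = -1/6 - d/3 - d**2/6)
U(c) = -1/6 - c**2/6 + 2*c/3 (U(c) = (-1/6 - c/3 - c**2/6) + c = -1/6 - c**2/6 + 2*c/3)
q = -2553697/93217746 (q = 23559*(-1/18034) + 6611*(1/5169) = -23559/18034 + 6611/5169 = -2553697/93217746 ≈ -0.027395)
q - U(y(-13, 4)) = -2553697/93217746 - (-1/6 - (-7*(-13))**2/6 + 2*(-7*(-13))/3) = -2553697/93217746 - (-1/6 - 1/6*91**2 + (2/3)*91) = -2553697/93217746 - (-1/6 - 1/6*8281 + 182/3) = -2553697/93217746 - (-1/6 - 8281/6 + 182/3) = -2553697/93217746 - 1*(-3959/3) = -2553697/93217746 + 3959/3 = 123013798441/93217746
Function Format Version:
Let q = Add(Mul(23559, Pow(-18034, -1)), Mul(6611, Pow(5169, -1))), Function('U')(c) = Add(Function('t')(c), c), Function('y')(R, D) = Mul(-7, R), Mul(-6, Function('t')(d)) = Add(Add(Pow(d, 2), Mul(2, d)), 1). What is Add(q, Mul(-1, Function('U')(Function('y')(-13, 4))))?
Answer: Rational(123013798441, 93217746) ≈ 1319.6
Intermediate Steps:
Function('t')(d) = Add(Rational(-1, 6), Mul(Rational(-1, 3), d), Mul(Rational(-1, 6), Pow(d, 2))) (Function('t')(d) = Mul(Rational(-1, 6), Add(Add(Pow(d, 2), Mul(2, d)), 1)) = Mul(Rational(-1, 6), Add(1, Pow(d, 2), Mul(2, d))) = Add(Rational(-1, 6), Mul(Rational(-1, 3), d), Mul(Rational(-1, 6), Pow(d, 2))))
Function('U')(c) = Add(Rational(-1, 6), Mul(Rational(-1, 6), Pow(c, 2)), Mul(Rational(2, 3), c)) (Function('U')(c) = Add(Add(Rational(-1, 6), Mul(Rational(-1, 3), c), Mul(Rational(-1, 6), Pow(c, 2))), c) = Add(Rational(-1, 6), Mul(Rational(-1, 6), Pow(c, 2)), Mul(Rational(2, 3), c)))
q = Rational(-2553697, 93217746) (q = Add(Mul(23559, Rational(-1, 18034)), Mul(6611, Rational(1, 5169))) = Add(Rational(-23559, 18034), Rational(6611, 5169)) = Rational(-2553697, 93217746) ≈ -0.027395)
Add(q, Mul(-1, Function('U')(Function('y')(-13, 4)))) = Add(Rational(-2553697, 93217746), Mul(-1, Add(Rational(-1, 6), Mul(Rational(-1, 6), Pow(Mul(-7, -13), 2)), Mul(Rational(2, 3), Mul(-7, -13))))) = Add(Rational(-2553697, 93217746), Mul(-1, Add(Rational(-1, 6), Mul(Rational(-1, 6), Pow(91, 2)), Mul(Rational(2, 3), 91)))) = Add(Rational(-2553697, 93217746), Mul(-1, Add(Rational(-1, 6), Mul(Rational(-1, 6), 8281), Rational(182, 3)))) = Add(Rational(-2553697, 93217746), Mul(-1, Add(Rational(-1, 6), Rational(-8281, 6), Rational(182, 3)))) = Add(Rational(-2553697, 93217746), Mul(-1, Rational(-3959, 3))) = Add(Rational(-2553697, 93217746), Rational(3959, 3)) = Rational(123013798441, 93217746)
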